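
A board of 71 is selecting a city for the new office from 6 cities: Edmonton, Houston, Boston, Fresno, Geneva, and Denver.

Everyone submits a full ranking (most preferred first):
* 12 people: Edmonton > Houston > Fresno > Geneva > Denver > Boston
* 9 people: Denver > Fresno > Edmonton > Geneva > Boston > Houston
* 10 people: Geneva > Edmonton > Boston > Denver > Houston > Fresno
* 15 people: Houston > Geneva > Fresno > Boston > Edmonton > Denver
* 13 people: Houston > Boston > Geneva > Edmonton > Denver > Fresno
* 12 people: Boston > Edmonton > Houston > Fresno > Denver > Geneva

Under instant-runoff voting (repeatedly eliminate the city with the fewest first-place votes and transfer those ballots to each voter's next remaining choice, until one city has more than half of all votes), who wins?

Edmonton

Round 1: Edmonton 12, Houston 28, Boston 12, Fresno 0, Geneva 10, Denver 9. Fresno eliminated.
Round 2: Edmonton 12, Houston 28, Boston 12, Geneva 10, Denver 9. Denver eliminated.
Round 3: Edmonton 21, Houston 28, Boston 12, Geneva 10. Geneva eliminated.
Round 4: Edmonton 31, Houston 28, Boston 12. Boston eliminated.
Round 5: Edmonton 43, Houston 28. Edmonton has a majority (≥36).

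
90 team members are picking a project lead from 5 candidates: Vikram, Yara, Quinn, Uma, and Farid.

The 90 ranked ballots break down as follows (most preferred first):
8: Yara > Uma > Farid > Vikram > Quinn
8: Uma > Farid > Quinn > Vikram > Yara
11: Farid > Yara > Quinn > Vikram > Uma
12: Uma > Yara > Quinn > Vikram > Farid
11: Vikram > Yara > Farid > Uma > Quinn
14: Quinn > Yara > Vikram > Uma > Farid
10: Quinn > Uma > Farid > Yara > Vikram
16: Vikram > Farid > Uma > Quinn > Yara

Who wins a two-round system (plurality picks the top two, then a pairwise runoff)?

Quinn

Round 1 first-place votes: Vikram 27, Yara 8, Quinn 24, Uma 20, Farid 11. Vikram and Quinn advance.
Runoff: Vikram is ranked above Quinn on 35 ballots, Quinn above Vikram on 55.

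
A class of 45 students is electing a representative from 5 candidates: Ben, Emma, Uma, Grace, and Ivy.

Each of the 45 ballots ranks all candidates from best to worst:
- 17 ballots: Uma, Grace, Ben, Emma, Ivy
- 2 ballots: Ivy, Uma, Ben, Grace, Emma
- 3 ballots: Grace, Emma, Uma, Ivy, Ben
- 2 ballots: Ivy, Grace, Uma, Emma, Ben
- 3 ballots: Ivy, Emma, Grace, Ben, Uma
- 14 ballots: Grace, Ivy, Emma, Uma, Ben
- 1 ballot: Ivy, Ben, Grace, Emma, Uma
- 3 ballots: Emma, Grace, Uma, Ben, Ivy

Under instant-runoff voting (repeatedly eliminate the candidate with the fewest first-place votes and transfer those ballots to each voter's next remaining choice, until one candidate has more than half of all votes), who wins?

Grace

Round 1: Ben 0, Emma 3, Uma 17, Grace 17, Ivy 8. Ben eliminated.
Round 2: Emma 3, Uma 17, Grace 17, Ivy 8. Emma eliminated.
Round 3: Uma 17, Grace 20, Ivy 8. Ivy eliminated.
Round 4: Uma 19, Grace 26. Grace has a majority (≥23).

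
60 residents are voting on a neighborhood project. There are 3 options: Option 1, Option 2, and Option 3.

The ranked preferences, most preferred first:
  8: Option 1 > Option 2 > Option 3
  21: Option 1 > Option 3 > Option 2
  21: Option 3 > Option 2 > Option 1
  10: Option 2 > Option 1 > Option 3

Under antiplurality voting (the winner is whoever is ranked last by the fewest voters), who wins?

Last-place votes: Option 1 21, Option 2 21, Option 3 18.

Option 3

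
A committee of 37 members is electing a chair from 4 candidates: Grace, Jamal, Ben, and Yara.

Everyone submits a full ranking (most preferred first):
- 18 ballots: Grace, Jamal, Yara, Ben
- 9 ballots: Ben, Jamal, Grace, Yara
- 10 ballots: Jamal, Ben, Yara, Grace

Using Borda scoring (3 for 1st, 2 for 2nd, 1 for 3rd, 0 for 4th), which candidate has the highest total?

Grace: 18×3 + 9×1 + 10×0 = 63
Jamal: 18×2 + 9×2 + 10×3 = 84
Ben: 18×0 + 9×3 + 10×2 = 47
Yara: 18×1 + 9×0 + 10×1 = 28

Jamal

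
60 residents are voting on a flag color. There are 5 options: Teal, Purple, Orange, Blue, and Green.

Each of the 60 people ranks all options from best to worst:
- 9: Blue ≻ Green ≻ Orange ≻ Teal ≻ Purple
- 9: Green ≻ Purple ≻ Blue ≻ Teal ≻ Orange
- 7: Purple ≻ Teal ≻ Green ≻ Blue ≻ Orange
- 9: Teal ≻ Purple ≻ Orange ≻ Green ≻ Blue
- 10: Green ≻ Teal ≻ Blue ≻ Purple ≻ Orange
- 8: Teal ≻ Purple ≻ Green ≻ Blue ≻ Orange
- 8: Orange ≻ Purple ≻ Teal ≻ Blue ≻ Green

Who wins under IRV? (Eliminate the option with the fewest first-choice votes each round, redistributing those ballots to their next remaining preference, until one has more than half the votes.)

Teal

Round 1: Teal 17, Purple 7, Orange 8, Blue 9, Green 19. Purple eliminated.
Round 2: Teal 24, Orange 8, Blue 9, Green 19. Orange eliminated.
Round 3: Teal 32, Blue 9, Green 19. Teal has a majority (≥31).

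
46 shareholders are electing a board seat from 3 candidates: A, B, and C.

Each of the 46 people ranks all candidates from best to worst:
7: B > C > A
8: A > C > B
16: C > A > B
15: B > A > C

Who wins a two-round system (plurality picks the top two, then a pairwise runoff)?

C

Round 1 first-place votes: A 8, B 22, C 16. B and C advance.
Runoff: B is ranked above C on 22 ballots, C above B on 24.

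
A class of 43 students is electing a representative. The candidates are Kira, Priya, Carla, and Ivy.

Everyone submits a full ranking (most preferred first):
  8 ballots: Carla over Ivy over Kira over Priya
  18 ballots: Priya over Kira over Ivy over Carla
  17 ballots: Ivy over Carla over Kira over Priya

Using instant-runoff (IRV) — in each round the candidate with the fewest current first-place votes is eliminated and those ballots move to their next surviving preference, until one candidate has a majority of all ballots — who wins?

Ivy

Round 1: Kira 0, Priya 18, Carla 8, Ivy 17. Kira eliminated.
Round 2: Priya 18, Carla 8, Ivy 17. Carla eliminated.
Round 3: Priya 18, Ivy 25. Ivy has a majority (≥22).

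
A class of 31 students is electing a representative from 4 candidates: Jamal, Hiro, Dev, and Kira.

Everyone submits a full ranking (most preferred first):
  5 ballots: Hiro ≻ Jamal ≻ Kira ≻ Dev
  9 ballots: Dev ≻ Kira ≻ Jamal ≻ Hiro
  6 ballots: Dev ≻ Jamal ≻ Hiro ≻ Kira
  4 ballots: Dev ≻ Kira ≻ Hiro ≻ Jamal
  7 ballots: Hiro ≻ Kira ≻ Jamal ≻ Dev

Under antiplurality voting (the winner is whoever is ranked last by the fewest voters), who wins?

Jamal

Last-place votes: Jamal 4, Hiro 9, Dev 12, Kira 6.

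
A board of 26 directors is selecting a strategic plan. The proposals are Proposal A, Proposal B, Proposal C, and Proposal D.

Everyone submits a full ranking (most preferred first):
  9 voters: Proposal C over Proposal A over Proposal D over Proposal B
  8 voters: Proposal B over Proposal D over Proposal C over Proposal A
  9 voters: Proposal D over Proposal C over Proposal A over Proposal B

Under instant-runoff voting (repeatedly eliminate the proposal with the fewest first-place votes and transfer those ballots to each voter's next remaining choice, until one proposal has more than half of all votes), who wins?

Round 1: Proposal A 0, Proposal B 8, Proposal C 9, Proposal D 9. Proposal A eliminated.
Round 2: Proposal B 8, Proposal C 9, Proposal D 9. Proposal B eliminated.
Round 3: Proposal C 9, Proposal D 17. Proposal D has a majority (≥14).

Proposal D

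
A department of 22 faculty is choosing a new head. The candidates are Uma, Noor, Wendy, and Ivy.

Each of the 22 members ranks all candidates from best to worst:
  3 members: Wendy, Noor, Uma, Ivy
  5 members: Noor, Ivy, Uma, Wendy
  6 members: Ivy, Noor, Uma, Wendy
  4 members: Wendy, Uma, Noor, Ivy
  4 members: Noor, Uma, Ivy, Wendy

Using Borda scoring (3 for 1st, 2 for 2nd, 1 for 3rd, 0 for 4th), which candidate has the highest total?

Noor

Uma: 3×1 + 5×1 + 6×1 + 4×2 + 4×2 = 30
Noor: 3×2 + 5×3 + 6×2 + 4×1 + 4×3 = 49
Wendy: 3×3 + 5×0 + 6×0 + 4×3 + 4×0 = 21
Ivy: 3×0 + 5×2 + 6×3 + 4×0 + 4×1 = 32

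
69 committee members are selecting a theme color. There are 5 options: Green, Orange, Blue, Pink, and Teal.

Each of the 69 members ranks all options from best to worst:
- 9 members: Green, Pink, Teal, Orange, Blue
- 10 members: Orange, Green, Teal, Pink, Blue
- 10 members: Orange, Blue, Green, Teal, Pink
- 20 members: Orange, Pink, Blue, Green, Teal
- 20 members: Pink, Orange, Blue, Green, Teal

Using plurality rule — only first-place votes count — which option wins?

First-place votes: Green 9, Orange 40, Blue 0, Pink 20, Teal 0.

Orange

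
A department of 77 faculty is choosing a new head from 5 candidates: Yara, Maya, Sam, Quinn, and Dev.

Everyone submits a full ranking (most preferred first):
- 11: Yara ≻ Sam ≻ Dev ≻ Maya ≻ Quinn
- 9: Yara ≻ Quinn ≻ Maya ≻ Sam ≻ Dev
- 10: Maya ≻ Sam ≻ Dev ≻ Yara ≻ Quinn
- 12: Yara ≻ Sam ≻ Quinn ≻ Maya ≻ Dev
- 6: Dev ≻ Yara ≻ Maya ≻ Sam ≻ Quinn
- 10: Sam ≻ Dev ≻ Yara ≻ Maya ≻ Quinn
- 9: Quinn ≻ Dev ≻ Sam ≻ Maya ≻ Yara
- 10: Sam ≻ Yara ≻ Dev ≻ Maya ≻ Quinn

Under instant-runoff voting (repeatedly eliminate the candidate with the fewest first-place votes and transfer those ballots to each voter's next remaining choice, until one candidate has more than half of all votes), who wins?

Round 1: Yara 32, Maya 10, Sam 20, Quinn 9, Dev 6. Dev eliminated.
Round 2: Yara 38, Maya 10, Sam 20, Quinn 9. Quinn eliminated.
Round 3: Yara 38, Maya 10, Sam 29. Maya eliminated.
Round 4: Yara 38, Sam 39. Sam has a majority (≥39).

Sam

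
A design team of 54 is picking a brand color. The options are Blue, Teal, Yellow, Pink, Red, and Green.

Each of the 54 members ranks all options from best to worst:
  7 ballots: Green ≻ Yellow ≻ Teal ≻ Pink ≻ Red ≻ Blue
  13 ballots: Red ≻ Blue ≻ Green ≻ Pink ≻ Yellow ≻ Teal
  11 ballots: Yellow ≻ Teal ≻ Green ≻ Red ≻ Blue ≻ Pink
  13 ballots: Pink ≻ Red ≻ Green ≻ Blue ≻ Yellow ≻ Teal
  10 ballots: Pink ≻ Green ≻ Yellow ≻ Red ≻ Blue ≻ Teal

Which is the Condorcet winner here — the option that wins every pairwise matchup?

Green

Green vs Blue: 41–13
Green vs Teal: 43–11
Green vs Yellow: 43–11
Green vs Pink: 31–23
Green vs Red: 28–26
Green beats every other option.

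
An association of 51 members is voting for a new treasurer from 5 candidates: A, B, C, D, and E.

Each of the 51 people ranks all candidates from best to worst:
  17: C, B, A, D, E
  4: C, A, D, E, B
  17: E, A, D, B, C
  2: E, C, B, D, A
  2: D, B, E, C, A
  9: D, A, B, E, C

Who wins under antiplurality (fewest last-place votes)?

D

Last-place votes: A 4, B 4, C 26, D 0, E 17.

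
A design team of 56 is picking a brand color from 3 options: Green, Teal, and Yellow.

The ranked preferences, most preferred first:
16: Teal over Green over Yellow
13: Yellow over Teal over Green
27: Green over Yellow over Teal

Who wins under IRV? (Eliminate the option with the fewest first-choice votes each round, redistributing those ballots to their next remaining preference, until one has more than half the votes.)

Teal

Round 1: Green 27, Teal 16, Yellow 13. Yellow eliminated.
Round 2: Green 27, Teal 29. Teal has a majority (≥29).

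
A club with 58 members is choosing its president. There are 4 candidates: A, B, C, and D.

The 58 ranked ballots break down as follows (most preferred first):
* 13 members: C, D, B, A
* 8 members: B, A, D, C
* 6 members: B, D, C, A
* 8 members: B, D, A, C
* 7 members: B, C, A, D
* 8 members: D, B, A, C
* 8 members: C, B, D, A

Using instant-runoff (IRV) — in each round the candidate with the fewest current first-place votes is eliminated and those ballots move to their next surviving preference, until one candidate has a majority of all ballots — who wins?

B

Round 1: A 0, B 29, C 21, D 8. A eliminated.
Round 2: B 29, C 21, D 8. D eliminated.
Round 3: B 37, C 21. B has a majority (≥30).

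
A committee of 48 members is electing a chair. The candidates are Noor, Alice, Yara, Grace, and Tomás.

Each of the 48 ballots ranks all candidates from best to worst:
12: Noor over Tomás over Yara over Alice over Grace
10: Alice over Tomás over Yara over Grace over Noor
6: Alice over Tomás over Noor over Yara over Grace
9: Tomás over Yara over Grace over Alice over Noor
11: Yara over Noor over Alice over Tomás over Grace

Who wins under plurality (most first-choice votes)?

First-place votes: Noor 12, Alice 16, Yara 11, Grace 0, Tomás 9.

Alice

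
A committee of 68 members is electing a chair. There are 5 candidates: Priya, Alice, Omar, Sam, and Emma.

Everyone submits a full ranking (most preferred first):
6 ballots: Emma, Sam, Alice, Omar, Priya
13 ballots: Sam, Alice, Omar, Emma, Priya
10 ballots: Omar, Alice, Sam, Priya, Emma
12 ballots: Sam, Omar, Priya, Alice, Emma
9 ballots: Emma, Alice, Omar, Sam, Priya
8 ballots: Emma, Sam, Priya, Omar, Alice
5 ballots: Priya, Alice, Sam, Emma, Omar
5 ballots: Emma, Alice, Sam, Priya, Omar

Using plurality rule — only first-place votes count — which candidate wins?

Emma

First-place votes: Priya 5, Alice 0, Omar 10, Sam 25, Emma 28.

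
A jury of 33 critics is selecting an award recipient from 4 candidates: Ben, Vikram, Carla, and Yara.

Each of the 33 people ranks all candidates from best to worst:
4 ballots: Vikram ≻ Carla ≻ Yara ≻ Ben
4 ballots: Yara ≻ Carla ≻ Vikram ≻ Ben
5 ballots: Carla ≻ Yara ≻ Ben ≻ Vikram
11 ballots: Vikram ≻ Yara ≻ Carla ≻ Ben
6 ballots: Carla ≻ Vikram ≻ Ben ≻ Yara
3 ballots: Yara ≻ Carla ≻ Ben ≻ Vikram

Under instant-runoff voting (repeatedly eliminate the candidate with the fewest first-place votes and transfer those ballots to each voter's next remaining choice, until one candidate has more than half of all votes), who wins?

Round 1: Ben 0, Vikram 15, Carla 11, Yara 7. Ben eliminated.
Round 2: Vikram 15, Carla 11, Yara 7. Yara eliminated.
Round 3: Vikram 15, Carla 18. Carla has a majority (≥17).

Carla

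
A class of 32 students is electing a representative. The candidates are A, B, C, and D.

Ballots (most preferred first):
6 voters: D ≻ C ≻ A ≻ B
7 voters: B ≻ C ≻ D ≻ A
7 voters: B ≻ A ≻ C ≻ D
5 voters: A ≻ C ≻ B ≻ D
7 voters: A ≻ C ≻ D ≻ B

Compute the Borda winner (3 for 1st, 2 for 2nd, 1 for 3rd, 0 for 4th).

C

A: 6×1 + 7×0 + 7×2 + 5×3 + 7×3 = 56
B: 6×0 + 7×3 + 7×3 + 5×1 + 7×0 = 47
C: 6×2 + 7×2 + 7×1 + 5×2 + 7×2 = 57
D: 6×3 + 7×1 + 7×0 + 5×0 + 7×1 = 32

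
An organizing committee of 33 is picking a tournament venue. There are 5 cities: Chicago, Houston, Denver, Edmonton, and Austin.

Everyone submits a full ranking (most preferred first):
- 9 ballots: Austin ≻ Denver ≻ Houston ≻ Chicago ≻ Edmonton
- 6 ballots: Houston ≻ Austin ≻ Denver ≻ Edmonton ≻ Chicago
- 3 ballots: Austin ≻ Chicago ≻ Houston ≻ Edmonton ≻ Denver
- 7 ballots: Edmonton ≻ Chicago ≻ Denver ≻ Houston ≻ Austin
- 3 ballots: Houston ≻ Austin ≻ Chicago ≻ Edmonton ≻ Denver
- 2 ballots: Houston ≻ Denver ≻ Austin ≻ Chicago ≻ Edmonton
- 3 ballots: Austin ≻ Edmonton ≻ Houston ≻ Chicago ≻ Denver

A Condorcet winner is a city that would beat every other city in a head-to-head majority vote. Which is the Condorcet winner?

Houston vs Chicago: 23–10
Houston vs Denver: 17–16
Houston vs Edmonton: 23–10
Houston vs Austin: 18–15
Houston beats every other city.

Houston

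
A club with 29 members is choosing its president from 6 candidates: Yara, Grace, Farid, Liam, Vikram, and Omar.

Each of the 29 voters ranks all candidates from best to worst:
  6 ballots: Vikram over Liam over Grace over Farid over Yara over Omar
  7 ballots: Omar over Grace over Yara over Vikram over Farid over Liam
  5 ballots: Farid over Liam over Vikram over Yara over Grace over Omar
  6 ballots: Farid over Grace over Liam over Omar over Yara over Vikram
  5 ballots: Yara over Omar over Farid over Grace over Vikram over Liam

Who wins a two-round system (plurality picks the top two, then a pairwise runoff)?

Round 1 first-place votes: Yara 5, Grace 0, Farid 11, Liam 0, Vikram 6, Omar 7. Farid and Omar advance.
Runoff: Farid is ranked above Omar on 17 ballots, Omar above Farid on 12.

Farid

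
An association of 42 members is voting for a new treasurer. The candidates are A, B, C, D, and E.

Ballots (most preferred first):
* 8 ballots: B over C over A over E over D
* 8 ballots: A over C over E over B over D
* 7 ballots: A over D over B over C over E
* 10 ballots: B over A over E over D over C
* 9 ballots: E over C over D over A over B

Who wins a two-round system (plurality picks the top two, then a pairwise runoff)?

Round 1 first-place votes: A 15, B 18, C 0, D 0, E 9. B and A advance.
Runoff: B is ranked above A on 18 ballots, A above B on 24.

A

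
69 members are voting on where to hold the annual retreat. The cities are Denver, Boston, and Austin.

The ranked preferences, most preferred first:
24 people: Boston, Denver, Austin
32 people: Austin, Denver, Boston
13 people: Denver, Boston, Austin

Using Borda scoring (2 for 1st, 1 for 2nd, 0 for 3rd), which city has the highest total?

Denver: 24×1 + 32×1 + 13×2 = 82
Boston: 24×2 + 32×0 + 13×1 = 61
Austin: 24×0 + 32×2 + 13×0 = 64

Denver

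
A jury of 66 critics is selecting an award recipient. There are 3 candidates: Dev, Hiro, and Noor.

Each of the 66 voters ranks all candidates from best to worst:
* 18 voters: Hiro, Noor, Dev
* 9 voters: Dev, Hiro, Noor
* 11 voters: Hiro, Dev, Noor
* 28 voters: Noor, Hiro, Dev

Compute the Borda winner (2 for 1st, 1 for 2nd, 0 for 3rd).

Dev: 18×0 + 9×2 + 11×1 + 28×0 = 29
Hiro: 18×2 + 9×1 + 11×2 + 28×1 = 95
Noor: 18×1 + 9×0 + 11×0 + 28×2 = 74

Hiro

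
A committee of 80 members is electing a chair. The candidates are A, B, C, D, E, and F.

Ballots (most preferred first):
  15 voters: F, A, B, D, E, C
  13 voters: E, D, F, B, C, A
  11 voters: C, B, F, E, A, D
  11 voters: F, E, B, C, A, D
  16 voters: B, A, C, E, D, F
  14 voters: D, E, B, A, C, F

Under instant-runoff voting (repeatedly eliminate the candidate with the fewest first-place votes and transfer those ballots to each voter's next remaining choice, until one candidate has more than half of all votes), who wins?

B

Round 1: A 0, B 16, C 11, D 14, E 13, F 26. A eliminated.
Round 2: B 16, C 11, D 14, E 13, F 26. C eliminated.
Round 3: B 27, D 14, E 13, F 26. E eliminated.
Round 4: B 27, D 27, F 26. F eliminated.
Round 5: B 53, D 27. B has a majority (≥41).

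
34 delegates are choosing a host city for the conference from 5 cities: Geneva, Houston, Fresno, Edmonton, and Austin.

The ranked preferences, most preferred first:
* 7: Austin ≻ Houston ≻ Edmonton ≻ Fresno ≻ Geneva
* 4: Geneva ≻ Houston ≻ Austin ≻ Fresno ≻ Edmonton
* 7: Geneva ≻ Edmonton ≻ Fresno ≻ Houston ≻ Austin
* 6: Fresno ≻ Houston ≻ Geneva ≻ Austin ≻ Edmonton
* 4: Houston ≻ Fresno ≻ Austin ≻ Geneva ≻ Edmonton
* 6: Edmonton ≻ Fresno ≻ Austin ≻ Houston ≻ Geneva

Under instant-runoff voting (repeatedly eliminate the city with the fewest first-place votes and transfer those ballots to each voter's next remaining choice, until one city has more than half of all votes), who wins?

Round 1: Geneva 11, Houston 4, Fresno 6, Edmonton 6, Austin 7. Houston eliminated.
Round 2: Geneva 11, Fresno 10, Edmonton 6, Austin 7. Edmonton eliminated.
Round 3: Geneva 11, Fresno 16, Austin 7. Austin eliminated.
Round 4: Geneva 11, Fresno 23. Fresno has a majority (≥18).

Fresno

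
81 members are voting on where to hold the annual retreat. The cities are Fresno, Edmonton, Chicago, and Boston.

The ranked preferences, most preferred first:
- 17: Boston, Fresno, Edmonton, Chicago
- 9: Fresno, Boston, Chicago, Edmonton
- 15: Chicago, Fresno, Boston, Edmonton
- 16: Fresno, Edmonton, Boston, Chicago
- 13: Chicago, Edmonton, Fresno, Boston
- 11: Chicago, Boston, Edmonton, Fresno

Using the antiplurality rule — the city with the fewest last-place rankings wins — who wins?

Last-place votes: Fresno 11, Edmonton 24, Chicago 33, Boston 13.

Fresno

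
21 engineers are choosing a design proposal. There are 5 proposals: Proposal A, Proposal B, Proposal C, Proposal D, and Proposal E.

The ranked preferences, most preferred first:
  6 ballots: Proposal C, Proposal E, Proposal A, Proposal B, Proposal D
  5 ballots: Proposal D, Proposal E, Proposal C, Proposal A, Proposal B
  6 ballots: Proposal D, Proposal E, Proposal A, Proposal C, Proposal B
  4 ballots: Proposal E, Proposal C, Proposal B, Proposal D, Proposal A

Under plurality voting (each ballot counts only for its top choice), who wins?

First-place votes: Proposal A 0, Proposal B 0, Proposal C 6, Proposal D 11, Proposal E 4.

Proposal D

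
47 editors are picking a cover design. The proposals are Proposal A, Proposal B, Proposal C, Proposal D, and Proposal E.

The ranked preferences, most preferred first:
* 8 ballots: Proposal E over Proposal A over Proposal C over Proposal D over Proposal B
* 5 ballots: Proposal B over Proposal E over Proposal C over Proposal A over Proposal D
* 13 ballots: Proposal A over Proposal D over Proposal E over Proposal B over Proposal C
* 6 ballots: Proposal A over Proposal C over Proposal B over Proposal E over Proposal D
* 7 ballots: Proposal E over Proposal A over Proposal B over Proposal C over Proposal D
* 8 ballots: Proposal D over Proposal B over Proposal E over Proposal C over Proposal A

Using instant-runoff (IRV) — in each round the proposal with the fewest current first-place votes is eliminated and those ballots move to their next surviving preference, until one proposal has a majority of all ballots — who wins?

Round 1: Proposal A 19, Proposal B 5, Proposal C 0, Proposal D 8, Proposal E 15. Proposal C eliminated.
Round 2: Proposal A 19, Proposal B 5, Proposal D 8, Proposal E 15. Proposal B eliminated.
Round 3: Proposal A 19, Proposal D 8, Proposal E 20. Proposal D eliminated.
Round 4: Proposal A 19, Proposal E 28. Proposal E has a majority (≥24).

Proposal E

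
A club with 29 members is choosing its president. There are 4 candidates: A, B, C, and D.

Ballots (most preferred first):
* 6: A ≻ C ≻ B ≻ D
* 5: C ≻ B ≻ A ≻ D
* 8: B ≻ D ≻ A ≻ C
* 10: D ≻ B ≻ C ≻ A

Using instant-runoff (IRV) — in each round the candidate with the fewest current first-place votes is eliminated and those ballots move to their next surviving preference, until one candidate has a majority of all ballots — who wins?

B

Round 1: A 6, B 8, C 5, D 10. C eliminated.
Round 2: A 6, B 13, D 10. A eliminated.
Round 3: B 19, D 10. B has a majority (≥15).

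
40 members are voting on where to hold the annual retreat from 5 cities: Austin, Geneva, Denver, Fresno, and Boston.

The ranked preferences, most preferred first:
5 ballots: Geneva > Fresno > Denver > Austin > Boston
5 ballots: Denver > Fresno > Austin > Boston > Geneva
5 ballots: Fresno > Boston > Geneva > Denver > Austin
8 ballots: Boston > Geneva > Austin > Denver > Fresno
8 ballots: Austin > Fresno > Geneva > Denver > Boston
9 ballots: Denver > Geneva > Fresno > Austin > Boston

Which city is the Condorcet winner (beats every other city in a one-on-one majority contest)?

Geneva

Geneva vs Austin: 27–13
Geneva vs Denver: 26–14
Geneva vs Fresno: 22–18
Geneva vs Boston: 22–18
Geneva beats every other city.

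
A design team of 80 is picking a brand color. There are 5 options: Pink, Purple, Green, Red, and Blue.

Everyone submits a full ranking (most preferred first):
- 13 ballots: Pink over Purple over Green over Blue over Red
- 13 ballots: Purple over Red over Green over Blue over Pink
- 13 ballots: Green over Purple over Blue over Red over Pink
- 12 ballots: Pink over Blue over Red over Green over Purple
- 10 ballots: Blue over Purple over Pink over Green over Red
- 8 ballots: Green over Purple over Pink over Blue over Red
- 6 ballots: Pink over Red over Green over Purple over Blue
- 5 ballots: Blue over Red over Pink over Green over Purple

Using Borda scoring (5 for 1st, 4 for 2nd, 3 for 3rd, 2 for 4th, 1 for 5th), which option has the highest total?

Pink: 13×5 + 13×1 + 13×1 + 12×5 + 10×3 + 8×3 + 6×5 + 5×3 = 250
Purple: 13×4 + 13×5 + 13×4 + 12×1 + 10×4 + 8×4 + 6×2 + 5×1 = 270
Green: 13×3 + 13×3 + 13×5 + 12×2 + 10×2 + 8×5 + 6×3 + 5×2 = 255
Red: 13×1 + 13×4 + 13×2 + 12×3 + 10×1 + 8×1 + 6×4 + 5×4 = 189
Blue: 13×2 + 13×2 + 13×3 + 12×4 + 10×5 + 8×2 + 6×1 + 5×5 = 236

Purple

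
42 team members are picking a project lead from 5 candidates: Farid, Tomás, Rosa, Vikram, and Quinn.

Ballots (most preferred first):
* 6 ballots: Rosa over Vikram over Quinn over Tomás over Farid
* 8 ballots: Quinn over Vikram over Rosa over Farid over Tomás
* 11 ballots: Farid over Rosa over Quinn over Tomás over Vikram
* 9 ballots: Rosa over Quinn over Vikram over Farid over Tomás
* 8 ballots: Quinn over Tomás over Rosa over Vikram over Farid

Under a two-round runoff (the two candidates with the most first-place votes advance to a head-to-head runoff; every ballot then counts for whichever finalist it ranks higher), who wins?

Round 1 first-place votes: Farid 11, Tomás 0, Rosa 15, Vikram 0, Quinn 16. Quinn and Rosa advance.
Runoff: Quinn is ranked above Rosa on 16 ballots, Rosa above Quinn on 26.

Rosa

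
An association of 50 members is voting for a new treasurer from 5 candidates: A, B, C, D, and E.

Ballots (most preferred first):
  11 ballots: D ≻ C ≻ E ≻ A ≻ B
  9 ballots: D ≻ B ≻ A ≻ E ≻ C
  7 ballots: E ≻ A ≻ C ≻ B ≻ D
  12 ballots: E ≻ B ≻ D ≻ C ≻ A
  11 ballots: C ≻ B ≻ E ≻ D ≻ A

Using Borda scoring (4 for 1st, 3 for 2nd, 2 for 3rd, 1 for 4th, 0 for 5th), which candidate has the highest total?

A: 11×1 + 9×2 + 7×3 + 12×0 + 11×0 = 50
B: 11×0 + 9×3 + 7×1 + 12×3 + 11×3 = 103
C: 11×3 + 9×0 + 7×2 + 12×1 + 11×4 = 103
D: 11×4 + 9×4 + 7×0 + 12×2 + 11×1 = 115
E: 11×2 + 9×1 + 7×4 + 12×4 + 11×2 = 129

E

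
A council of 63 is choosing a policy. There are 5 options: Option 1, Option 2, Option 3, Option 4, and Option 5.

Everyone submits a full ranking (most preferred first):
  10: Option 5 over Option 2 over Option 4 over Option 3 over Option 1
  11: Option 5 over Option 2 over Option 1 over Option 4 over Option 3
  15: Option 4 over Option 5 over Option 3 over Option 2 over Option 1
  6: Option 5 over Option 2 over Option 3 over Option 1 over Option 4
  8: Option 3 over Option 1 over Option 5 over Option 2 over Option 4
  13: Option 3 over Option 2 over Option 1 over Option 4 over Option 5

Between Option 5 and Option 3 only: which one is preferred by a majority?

Option 5 is ranked above Option 3 on 42 ballots; Option 3 above Option 5 on 21.

Option 5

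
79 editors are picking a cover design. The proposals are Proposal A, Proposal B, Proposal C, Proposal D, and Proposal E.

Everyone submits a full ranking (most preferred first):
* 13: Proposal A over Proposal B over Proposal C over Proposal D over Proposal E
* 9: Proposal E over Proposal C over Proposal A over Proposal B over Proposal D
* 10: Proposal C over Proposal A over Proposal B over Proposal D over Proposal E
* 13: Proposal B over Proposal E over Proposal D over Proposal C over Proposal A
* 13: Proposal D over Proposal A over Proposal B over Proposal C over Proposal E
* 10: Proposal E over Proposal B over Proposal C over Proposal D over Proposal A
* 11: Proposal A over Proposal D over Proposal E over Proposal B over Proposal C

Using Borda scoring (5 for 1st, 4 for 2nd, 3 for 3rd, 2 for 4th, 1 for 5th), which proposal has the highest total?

Proposal A: 13×5 + 9×3 + 10×4 + 13×1 + 13×4 + 10×1 + 11×5 = 262
Proposal B: 13×4 + 9×2 + 10×3 + 13×5 + 13×3 + 10×4 + 11×2 = 266
Proposal C: 13×3 + 9×4 + 10×5 + 13×2 + 13×2 + 10×3 + 11×1 = 218
Proposal D: 13×2 + 9×1 + 10×2 + 13×3 + 13×5 + 10×2 + 11×4 = 223
Proposal E: 13×1 + 9×5 + 10×1 + 13×4 + 13×1 + 10×5 + 11×3 = 216

Proposal B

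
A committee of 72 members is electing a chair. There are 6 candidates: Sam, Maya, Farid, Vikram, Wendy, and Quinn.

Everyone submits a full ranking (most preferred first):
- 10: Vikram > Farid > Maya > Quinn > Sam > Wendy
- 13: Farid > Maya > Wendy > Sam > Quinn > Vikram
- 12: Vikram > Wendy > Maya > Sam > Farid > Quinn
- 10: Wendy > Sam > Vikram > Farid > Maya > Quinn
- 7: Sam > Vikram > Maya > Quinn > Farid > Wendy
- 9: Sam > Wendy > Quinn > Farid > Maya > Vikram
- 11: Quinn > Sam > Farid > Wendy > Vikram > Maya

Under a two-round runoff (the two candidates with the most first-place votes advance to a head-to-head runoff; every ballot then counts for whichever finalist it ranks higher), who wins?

Round 1 first-place votes: Sam 16, Maya 0, Farid 13, Vikram 22, Wendy 10, Quinn 11. Vikram and Sam advance.
Runoff: Vikram is ranked above Sam on 22 ballots, Sam above Vikram on 50.

Sam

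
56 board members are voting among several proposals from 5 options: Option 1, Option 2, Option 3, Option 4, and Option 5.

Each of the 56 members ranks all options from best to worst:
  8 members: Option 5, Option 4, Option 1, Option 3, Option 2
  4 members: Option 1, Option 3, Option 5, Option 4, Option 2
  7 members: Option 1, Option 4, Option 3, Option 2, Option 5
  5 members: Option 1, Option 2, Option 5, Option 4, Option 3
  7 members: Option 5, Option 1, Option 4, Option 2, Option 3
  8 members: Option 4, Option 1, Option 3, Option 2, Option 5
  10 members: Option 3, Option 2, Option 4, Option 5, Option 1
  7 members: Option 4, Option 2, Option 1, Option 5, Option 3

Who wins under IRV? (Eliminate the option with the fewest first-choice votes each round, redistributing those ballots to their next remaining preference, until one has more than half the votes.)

Round 1: Option 1 16, Option 2 0, Option 3 10, Option 4 15, Option 5 15. Option 2 eliminated.
Round 2: Option 1 16, Option 3 10, Option 4 15, Option 5 15. Option 3 eliminated.
Round 3: Option 1 16, Option 4 25, Option 5 15. Option 5 eliminated.
Round 4: Option 1 23, Option 4 33. Option 4 has a majority (≥29).

Option 4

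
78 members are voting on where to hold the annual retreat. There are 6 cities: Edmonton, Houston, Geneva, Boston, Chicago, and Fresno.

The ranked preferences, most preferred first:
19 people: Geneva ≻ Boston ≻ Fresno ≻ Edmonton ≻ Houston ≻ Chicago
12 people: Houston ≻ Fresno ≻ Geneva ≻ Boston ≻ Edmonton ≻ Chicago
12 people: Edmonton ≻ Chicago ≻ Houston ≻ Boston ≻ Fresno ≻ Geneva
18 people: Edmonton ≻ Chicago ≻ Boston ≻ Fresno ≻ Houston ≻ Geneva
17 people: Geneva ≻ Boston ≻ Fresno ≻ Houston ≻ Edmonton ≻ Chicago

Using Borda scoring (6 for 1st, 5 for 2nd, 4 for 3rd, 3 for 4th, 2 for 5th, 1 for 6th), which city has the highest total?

Boston

Edmonton: 19×3 + 12×2 + 12×6 + 18×6 + 17×2 = 295
Houston: 19×2 + 12×6 + 12×4 + 18×2 + 17×3 = 245
Geneva: 19×6 + 12×4 + 12×1 + 18×1 + 17×6 = 294
Boston: 19×5 + 12×3 + 12×3 + 18×4 + 17×5 = 324
Chicago: 19×1 + 12×1 + 12×5 + 18×5 + 17×1 = 198
Fresno: 19×4 + 12×5 + 12×2 + 18×3 + 17×4 = 282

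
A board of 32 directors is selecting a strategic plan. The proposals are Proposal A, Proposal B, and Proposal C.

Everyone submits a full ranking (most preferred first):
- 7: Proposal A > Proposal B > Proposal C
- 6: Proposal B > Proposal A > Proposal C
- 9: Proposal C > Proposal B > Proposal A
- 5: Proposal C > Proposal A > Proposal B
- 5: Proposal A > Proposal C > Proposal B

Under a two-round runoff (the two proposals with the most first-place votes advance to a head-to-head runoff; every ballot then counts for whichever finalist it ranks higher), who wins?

Round 1 first-place votes: Proposal A 12, Proposal B 6, Proposal C 14. Proposal C and Proposal A advance.
Runoff: Proposal C is ranked above Proposal A on 14 ballots, Proposal A above Proposal C on 18.

Proposal A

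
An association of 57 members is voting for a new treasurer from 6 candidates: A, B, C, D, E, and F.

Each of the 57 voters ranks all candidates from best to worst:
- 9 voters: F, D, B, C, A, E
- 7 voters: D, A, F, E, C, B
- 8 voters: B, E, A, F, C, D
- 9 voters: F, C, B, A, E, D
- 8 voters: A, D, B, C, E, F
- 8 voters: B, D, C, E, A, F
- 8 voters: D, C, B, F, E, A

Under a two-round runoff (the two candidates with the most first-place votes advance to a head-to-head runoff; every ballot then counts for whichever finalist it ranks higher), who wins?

Round 1 first-place votes: A 8, B 16, C 0, D 15, E 0, F 18. F and B advance.
Runoff: F is ranked above B on 25 ballots, B above F on 32.

B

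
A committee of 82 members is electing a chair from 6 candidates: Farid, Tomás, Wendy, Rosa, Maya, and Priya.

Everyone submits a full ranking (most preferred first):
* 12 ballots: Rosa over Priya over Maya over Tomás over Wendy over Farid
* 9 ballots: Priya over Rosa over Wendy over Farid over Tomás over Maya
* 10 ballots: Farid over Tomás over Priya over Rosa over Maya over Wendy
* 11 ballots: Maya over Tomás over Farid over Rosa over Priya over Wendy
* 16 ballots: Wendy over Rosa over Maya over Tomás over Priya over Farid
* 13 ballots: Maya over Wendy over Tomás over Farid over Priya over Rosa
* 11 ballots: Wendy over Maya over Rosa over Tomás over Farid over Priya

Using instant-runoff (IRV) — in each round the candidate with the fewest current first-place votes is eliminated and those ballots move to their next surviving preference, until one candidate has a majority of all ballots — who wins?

Round 1: Farid 10, Tomás 0, Wendy 27, Rosa 12, Maya 24, Priya 9. Tomás eliminated.
Round 2: Farid 10, Wendy 27, Rosa 12, Maya 24, Priya 9. Priya eliminated.
Round 3: Farid 10, Wendy 27, Rosa 21, Maya 24. Farid eliminated.
Round 4: Wendy 27, Rosa 31, Maya 24. Maya eliminated.
Round 5: Wendy 40, Rosa 42. Rosa has a majority (≥42).

Rosa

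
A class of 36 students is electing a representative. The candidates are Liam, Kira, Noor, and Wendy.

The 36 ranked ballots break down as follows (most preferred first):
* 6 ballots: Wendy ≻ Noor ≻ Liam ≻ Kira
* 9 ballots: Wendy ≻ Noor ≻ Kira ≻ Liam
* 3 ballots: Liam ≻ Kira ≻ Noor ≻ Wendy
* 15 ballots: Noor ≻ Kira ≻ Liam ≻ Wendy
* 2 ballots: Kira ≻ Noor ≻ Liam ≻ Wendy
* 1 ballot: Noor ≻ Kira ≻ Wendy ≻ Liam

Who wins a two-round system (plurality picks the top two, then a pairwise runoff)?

Round 1 first-place votes: Liam 3, Kira 2, Noor 16, Wendy 15. Noor and Wendy advance.
Runoff: Noor is ranked above Wendy on 21 ballots, Wendy above Noor on 15.

Noor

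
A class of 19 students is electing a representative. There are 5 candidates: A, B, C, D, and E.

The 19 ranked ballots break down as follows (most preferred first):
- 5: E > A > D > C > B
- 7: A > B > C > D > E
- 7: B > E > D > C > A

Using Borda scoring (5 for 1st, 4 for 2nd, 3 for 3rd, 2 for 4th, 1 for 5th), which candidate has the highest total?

A: 5×4 + 7×5 + 7×1 = 62
B: 5×1 + 7×4 + 7×5 = 68
C: 5×2 + 7×3 + 7×2 = 45
D: 5×3 + 7×2 + 7×3 = 50
E: 5×5 + 7×1 + 7×4 = 60

B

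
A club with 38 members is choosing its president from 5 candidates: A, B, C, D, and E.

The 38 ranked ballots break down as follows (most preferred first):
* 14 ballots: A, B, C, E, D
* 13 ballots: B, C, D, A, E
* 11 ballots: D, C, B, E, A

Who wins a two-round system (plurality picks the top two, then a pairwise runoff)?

B

Round 1 first-place votes: A 14, B 13, C 0, D 11, E 0. A and B advance.
Runoff: A is ranked above B on 14 ballots, B above A on 24.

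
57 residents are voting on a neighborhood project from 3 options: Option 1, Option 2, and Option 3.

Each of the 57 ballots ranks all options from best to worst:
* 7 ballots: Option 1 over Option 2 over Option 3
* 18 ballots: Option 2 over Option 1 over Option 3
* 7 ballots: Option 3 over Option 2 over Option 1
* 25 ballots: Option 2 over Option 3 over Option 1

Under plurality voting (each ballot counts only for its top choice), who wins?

Option 2

First-place votes: Option 1 7, Option 2 43, Option 3 7.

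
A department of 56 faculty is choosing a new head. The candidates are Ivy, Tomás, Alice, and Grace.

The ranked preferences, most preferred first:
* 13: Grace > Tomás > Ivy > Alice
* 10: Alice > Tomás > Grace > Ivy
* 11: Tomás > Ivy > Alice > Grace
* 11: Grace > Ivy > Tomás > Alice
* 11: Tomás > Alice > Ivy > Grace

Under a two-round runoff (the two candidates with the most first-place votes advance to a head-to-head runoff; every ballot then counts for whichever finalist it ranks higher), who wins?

Round 1 first-place votes: Ivy 0, Tomás 22, Alice 10, Grace 24. Grace and Tomás advance.
Runoff: Grace is ranked above Tomás on 24 ballots, Tomás above Grace on 32.

Tomás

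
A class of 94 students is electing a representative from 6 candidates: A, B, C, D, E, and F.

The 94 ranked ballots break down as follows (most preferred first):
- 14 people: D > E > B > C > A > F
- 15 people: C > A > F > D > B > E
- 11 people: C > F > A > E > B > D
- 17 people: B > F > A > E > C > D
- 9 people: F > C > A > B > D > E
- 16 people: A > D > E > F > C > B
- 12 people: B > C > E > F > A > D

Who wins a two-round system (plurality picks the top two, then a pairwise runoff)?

Round 1 first-place votes: A 16, B 29, C 26, D 14, E 0, F 9. B and C advance.
Runoff: B is ranked above C on 43 ballots, C above B on 51.

C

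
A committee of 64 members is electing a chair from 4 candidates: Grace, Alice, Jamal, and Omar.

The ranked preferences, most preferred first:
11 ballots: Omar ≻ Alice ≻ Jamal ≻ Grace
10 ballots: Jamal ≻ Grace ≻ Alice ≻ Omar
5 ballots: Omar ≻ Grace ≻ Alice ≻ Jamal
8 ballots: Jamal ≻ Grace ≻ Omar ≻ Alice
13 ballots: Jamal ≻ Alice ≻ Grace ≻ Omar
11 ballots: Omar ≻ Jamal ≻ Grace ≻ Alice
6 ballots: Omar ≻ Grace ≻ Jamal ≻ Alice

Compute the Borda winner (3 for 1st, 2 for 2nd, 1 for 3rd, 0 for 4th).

Grace: 11×0 + 10×2 + 5×2 + 8×2 + 13×1 + 11×1 + 6×2 = 82
Alice: 11×2 + 10×1 + 5×1 + 8×0 + 13×2 + 11×0 + 6×0 = 63
Jamal: 11×1 + 10×3 + 5×0 + 8×3 + 13×3 + 11×2 + 6×1 = 132
Omar: 11×3 + 10×0 + 5×3 + 8×1 + 13×0 + 11×3 + 6×3 = 107

Jamal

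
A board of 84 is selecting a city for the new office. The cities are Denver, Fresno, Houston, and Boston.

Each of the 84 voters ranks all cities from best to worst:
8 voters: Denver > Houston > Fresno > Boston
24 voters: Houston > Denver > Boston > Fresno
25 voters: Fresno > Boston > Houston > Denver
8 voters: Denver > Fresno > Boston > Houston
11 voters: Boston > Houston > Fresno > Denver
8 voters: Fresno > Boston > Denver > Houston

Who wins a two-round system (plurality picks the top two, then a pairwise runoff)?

Round 1 first-place votes: Denver 16, Fresno 33, Houston 24, Boston 11. Fresno and Houston advance.
Runoff: Fresno is ranked above Houston on 41 ballots, Houston above Fresno on 43.

Houston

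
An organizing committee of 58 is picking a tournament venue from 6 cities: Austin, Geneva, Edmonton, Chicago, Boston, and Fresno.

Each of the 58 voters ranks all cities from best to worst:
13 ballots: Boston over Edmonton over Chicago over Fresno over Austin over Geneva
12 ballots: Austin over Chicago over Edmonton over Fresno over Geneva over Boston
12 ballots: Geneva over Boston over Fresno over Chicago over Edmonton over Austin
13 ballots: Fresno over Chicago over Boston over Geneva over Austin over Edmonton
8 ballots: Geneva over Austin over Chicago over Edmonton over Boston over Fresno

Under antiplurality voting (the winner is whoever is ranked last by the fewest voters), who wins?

Last-place votes: Austin 12, Geneva 13, Edmonton 13, Chicago 0, Boston 12, Fresno 8.

Chicago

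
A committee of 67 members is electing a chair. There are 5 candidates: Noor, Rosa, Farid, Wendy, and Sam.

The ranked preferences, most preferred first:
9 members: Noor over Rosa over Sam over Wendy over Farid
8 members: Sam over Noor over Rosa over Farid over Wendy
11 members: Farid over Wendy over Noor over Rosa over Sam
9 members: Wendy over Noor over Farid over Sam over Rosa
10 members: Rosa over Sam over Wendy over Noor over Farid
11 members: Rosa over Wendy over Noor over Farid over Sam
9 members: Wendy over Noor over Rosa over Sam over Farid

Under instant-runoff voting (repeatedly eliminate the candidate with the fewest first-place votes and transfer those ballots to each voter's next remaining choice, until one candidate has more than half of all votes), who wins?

Round 1: Noor 9, Rosa 21, Farid 11, Wendy 18, Sam 8. Sam eliminated.
Round 2: Noor 17, Rosa 21, Farid 11, Wendy 18. Farid eliminated.
Round 3: Noor 17, Rosa 21, Wendy 29. Noor eliminated.
Round 4: Rosa 38, Wendy 29. Rosa has a majority (≥34).

Rosa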